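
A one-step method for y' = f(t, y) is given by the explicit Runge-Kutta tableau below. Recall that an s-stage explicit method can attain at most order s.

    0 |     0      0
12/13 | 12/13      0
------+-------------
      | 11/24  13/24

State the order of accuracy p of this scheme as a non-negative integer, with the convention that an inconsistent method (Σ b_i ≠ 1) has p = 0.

2

b = (11/24, 13/24)
c = (0, 12/13)
Σ b_i: 11/24·1 + 13/24·1 = 1 ✓
b·c: 13/24·12/13 = 1/2 ✓; 2 stages ⇒ order 2.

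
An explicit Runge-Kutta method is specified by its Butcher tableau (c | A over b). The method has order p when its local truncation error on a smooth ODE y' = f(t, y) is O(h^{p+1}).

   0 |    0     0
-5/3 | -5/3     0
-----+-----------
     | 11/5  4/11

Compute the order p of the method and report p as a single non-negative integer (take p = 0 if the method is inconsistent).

b = (11/5, 4/11)
c = (0, -5/3)
Σ b_i: 11/5·1 + 4/11·1 = 141/55 ≠ 1 ⇒ order 0.

0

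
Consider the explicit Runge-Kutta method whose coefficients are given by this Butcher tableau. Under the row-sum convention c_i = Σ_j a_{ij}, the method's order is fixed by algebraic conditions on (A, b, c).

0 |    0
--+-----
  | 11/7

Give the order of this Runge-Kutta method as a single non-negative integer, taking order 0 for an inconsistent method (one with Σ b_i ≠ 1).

b = (11/7)
c = (0)
Σ b_i: 11/7·1 = 11/7 ≠ 1 ⇒ order 0.

0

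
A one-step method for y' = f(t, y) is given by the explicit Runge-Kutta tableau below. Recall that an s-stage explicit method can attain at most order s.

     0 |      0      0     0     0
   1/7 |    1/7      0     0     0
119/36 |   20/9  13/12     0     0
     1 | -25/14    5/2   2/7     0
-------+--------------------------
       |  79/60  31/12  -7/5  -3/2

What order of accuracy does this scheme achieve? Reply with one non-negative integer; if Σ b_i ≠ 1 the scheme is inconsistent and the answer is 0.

b = (79/60, 31/12, -7/5, -3/2)
c = (0, 1/7, 119/36, 1)
Ac = (0, 0, 13/84, 82/63)
Σ b_i: 79/60·1 + 31/12·1 + (-7/5)·1 + (-3/2)·1 = 1 ✓
b·c: 31/12·1/7 + (-7/5)·119/36 + (-3/2)·1 = -1814/315 ≠ 1/2 ⇒ order 1.

1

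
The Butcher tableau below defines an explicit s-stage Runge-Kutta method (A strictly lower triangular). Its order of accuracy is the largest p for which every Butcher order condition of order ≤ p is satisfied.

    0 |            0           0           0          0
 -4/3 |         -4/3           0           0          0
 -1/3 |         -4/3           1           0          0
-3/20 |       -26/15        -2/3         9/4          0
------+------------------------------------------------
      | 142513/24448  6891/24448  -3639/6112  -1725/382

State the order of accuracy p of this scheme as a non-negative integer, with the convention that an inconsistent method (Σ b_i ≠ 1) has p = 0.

b = (142513/24448, 6891/24448, -3639/6112, -1725/382)
c = (0, -4/3, -1/3, -3/20)
Ac = (0, 0, -4/3, 5/36)
Σ b_i: 142513/24448·1 + 6891/24448·1 + (-3639/6112)·1 + (-1725/382)·1 = 1 ✓
b·c: 6891/24448·(-4/3) + (-3639/6112)·(-1/3) + (-1725/382)·(-3/20) = 1/2 ✓
b·c²: 6891/24448·16/9 + (-3639/6112)·1/9 + (-1725/382)·9/400 = 1/3 ✓
b·Ac: (-3639/6112)·(-4/3) + (-1725/382)·5/36 = 1/6 ✓
b·c³: 6891/24448·(-64/27) + (-3639/6112)·(-1/27) + (-1725/382)·(-27/8000) = -694013/1100160 ≠ 1/4 ⇒ order 3.
b·(c∘Ac): (-3639/6112)·4/9 + (-1725/382)·(-1/48) = -3127/18336 ≠ 1/8
b·Ac²: (-3639/6112)·16/9 + (-1725/382)·(-101/108) = 43519/13752 ≠ 1/12
b·A²c: (-1725/382)·(-3) = 5175/382 ≠ 1/24

3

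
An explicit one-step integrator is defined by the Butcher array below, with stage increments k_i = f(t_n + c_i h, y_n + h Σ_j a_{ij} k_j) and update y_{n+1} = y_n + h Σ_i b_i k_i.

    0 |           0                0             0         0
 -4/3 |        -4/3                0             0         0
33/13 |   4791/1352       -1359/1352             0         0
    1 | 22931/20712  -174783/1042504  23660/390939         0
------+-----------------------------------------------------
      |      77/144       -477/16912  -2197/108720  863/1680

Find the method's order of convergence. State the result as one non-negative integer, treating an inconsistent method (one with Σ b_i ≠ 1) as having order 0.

b = (77/144, -477/16912, -2197/108720, 863/1680)
c = (0, -4/3, 33/13, 1)
Ac = (0, 0, 453/338, 651/1726)
Σ b_i: 77/144·1 + (-477/16912)·1 + (-2197/108720)·1 + 863/1680·1 = 1 ✓
b·c: (-477/16912)·(-4/3) + (-2197/108720)·33/13 + 863/1680·1 = 1/2 ✓
b·c²: (-477/16912)·16/9 + (-2197/108720)·1089/169 + 863/1680·1 = 1/3 ✓
b·Ac: (-2197/108720)·453/338 + 863/1680·651/1726 = 1/6 ✓
b·c³: (-477/16912)·(-64/27) + (-2197/108720)·35937/2197 + 863/1680·1 = 1/4 ✓
b·(c∘Ac): (-2197/108720)·14949/4394 + 863/1680·651/1726 = 1/8 ✓
b·Ac²: (-2197/108720)·(-302/169) + 863/1680·238/2589 = 1/12 ✓
b·A²c: 863/1680·70/863 = 1/24 ✓; 4 stages ⇒ order 4.

4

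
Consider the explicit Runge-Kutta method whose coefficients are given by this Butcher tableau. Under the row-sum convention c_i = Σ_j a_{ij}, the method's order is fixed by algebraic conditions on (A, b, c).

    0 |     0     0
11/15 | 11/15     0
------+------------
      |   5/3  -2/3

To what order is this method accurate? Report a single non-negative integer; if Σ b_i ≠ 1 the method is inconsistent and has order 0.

1

b = (5/3, -2/3)
c = (0, 11/15)
Σ b_i: 5/3·1 + (-2/3)·1 = 1 ✓
b·c: (-2/3)·11/15 = -22/45 ≠ 1/2 ⇒ order 1.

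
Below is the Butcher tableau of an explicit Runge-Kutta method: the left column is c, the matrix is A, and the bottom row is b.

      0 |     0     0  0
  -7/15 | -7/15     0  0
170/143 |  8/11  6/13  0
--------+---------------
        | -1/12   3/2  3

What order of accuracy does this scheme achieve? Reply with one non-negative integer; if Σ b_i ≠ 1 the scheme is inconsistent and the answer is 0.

b = (-1/12, 3/2, 3)
c = (0, -7/15, 170/143)
Ac = (0, 0, -14/65)
Σ b_i: (-1/12)·1 + 3/2·1 + 3·1 = 53/12 ≠ 1 ⇒ order 0.

0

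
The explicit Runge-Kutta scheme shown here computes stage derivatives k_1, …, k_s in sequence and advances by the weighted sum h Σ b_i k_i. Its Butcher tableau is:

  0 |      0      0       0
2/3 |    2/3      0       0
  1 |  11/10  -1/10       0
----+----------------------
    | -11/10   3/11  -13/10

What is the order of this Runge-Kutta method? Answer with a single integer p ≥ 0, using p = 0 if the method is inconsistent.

b = (-11/10, 3/11, -13/10)
c = (0, 2/3, 1)
Ac = (0, 0, -1/15)
Σ b_i: (-11/10)·1 + 3/11·1 + (-13/10)·1 = -117/55 ≠ 1 ⇒ order 0.

0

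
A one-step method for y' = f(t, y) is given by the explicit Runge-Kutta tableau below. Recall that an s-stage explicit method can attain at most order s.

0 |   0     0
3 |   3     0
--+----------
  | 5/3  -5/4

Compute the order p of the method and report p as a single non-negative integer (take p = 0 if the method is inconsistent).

0

b = (5/3, -5/4)
c = (0, 3)
Σ b_i: 5/3·1 + (-5/4)·1 = 5/12 ≠ 1 ⇒ order 0.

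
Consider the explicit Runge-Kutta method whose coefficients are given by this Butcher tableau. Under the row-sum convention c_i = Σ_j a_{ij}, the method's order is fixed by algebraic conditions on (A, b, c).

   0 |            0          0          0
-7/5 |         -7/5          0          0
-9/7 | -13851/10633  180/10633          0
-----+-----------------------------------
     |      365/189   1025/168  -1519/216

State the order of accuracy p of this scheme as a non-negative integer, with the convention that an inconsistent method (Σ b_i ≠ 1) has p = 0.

b = (365/189, 1025/168, -1519/216)
c = (0, -7/5, -9/7)
Ac = (0, 0, -36/1519)
Σ b_i: 365/189·1 + 1025/168·1 + (-1519/216)·1 = 1 ✓
b·c: 1025/168·(-7/5) + (-1519/216)·(-9/7) = 1/2 ✓
b·c²: 1025/168·49/25 + (-1519/216)·81/49 = 1/3 ✓
b·Ac: (-1519/216)·(-36/1519) = 1/6 ✓; 3 stages ⇒ order 3.

3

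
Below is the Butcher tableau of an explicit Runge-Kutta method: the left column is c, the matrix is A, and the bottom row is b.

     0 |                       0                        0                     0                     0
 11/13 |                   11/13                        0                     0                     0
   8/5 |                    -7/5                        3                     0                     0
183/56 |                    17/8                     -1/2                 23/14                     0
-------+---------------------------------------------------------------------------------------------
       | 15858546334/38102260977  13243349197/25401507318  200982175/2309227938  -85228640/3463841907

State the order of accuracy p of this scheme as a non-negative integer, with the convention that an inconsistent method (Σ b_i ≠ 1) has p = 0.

3

b = (15858546334/38102260977, 13243349197/25401507318, 200982175/2309227938, -85228640/3463841907)
c = (0, 11/13, 8/5, 183/56)
Ac = (0, 0, 33/13, 2007/910)
Σ b_i: 15858546334/38102260977·1 + 13243349197/25401507318·1 + 200982175/2309227938·1 + (-85228640/3463841907)·1 = 1 ✓
b·c: 13243349197/25401507318·11/13 + 200982175/2309227938·8/5 + (-85228640/3463841907)·183/56 = 1/2 ✓
b·c²: 13243349197/25401507318·121/169 + 200982175/2309227938·64/25 + (-85228640/3463841907)·33489/3136 = 1/3 ✓
b·Ac: 200982175/2309227938·33/13 + (-85228640/3463841907)·2007/910 = 1/6 ✓
b·c³: 13243349197/25401507318·1331/2197 + 200982175/2309227938·512/125 + (-85228640/3463841907)·6128487/175616 = -223713929929/1200798527760 ≠ 1/4 ⇒ order 3.
b·(c∘Ac): 200982175/2309227938·264/65 + (-85228640/3463841907)·367281/50960 = 881373862/5003327199 ≠ 1/8
b·Ac²: 200982175/2309227938·363/169 + (-85228640/3463841907)·227593/59150 = 41548870631/450299447910 ≠ 1/12
b·A²c: (-85228640/3463841907)·759/182 = -1540203280/15009981597 ≠ 1/24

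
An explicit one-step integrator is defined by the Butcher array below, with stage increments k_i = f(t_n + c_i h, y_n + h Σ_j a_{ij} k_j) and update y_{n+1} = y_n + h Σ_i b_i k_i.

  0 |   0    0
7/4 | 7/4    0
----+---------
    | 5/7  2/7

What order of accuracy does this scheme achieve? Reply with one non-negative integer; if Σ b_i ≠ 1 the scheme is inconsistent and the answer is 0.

b = (5/7, 2/7)
c = (0, 7/4)
Σ b_i: 5/7·1 + 2/7·1 = 1 ✓
b·c: 2/7·7/4 = 1/2 ✓; 2 stages ⇒ order 2.

2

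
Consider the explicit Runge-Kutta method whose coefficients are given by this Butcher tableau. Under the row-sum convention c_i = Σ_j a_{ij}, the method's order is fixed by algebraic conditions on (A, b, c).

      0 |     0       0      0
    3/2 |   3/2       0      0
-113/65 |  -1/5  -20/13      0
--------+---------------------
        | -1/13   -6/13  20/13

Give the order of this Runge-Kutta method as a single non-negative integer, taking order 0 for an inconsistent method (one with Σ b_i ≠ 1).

b = (-1/13, -6/13, 20/13)
c = (0, 3/2, -113/65)
Ac = (0, 0, -30/13)
Σ b_i: (-1/13)·1 + (-6/13)·1 + 20/13·1 = 1 ✓
b·c: (-6/13)·3/2 + 20/13·(-113/65) = -569/169 ≠ 1/2 ⇒ order 1.

1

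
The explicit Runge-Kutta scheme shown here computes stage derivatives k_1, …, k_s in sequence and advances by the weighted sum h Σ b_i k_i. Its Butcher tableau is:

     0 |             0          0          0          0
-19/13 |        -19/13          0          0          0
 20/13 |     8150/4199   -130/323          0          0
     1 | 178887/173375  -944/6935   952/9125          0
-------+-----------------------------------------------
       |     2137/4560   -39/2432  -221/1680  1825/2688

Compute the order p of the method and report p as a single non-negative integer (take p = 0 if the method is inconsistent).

4

b = (2137/4560, -39/2432, -221/1680, 1825/2688)
c = (0, -19/13, 20/13, 1)
Ac = (0, 0, 10/17, 656/1825)
Σ b_i: 2137/4560·1 + (-39/2432)·1 + (-221/1680)·1 + 1825/2688·1 = 1 ✓
b·c: (-39/2432)·(-19/13) + (-221/1680)·20/13 + 1825/2688·1 = 1/2 ✓
b·c²: (-39/2432)·361/169 + (-221/1680)·400/169 + 1825/2688·1 = 1/3 ✓
b·Ac: (-221/1680)·10/17 + 1825/2688·656/1825 = 1/6 ✓
b·c³: (-39/2432)·(-6859/2197) + (-221/1680)·8000/2197 + 1825/2688·1 = 1/4 ✓
b·(c∘Ac): (-221/1680)·200/221 + 1825/2688·656/1825 = 1/8 ✓
b·Ac²: (-221/1680)·(-190/221) + 1825/2688·(-16/365) = 1/12 ✓
b·A²c: 1825/2688·112/1825 = 1/24 ✓; 4 stages ⇒ order 4.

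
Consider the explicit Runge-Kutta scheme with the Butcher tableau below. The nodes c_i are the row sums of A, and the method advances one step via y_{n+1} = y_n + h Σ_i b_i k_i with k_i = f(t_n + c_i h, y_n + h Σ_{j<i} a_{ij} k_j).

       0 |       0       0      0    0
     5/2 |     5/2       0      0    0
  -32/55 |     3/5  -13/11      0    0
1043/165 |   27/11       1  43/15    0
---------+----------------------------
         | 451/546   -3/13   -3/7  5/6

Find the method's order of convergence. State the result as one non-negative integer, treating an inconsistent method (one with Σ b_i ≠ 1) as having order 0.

1

b = (451/546, -3/13, -3/7, 5/6)
c = (0, 5/2, -32/55, 1043/165)
Ac = (0, 0, -65/22, 1373/1650)
Σ b_i: 451/546·1 + (-3/13)·1 + (-3/7)·1 + 5/6·1 = 1 ✓
b·c: (-3/13)·5/2 + (-3/7)·(-32/55) + 5/6·1043/165 = 222527/45045 ≠ 1/2 ⇒ order 1.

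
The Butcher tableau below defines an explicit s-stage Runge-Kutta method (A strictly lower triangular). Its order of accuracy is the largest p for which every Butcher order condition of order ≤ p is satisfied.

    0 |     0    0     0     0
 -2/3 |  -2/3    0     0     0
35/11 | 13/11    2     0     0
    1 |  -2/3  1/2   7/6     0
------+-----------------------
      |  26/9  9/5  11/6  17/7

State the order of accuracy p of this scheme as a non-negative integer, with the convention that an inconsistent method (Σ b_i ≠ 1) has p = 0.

b = (26/9, 9/5, 11/6, 17/7)
c = (0, -2/3, 35/11, 1)
Ac = (0, 0, -4/3, 223/66)
Σ b_i: 26/9·1 + 9/5·1 + 11/6·1 + 17/7·1 = 5639/630 ≠ 1 ⇒ order 0.

0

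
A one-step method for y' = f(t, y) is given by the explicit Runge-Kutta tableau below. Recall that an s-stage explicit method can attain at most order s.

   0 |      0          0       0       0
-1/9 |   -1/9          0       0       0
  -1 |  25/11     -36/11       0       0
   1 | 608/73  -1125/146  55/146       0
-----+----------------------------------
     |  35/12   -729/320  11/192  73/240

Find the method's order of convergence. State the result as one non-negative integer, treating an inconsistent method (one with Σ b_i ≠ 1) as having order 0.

4

b = (35/12, -729/320, 11/192, 73/240)
c = (0, -1/9, -1, 1)
Ac = (0, 0, 4/11, 35/73)
Σ b_i: 35/12·1 + (-729/320)·1 + 11/192·1 + 73/240·1 = 1 ✓
b·c: (-729/320)·(-1/9) + 11/192·(-1) + 73/240·1 = 1/2 ✓
b·c²: (-729/320)·1/81 + 11/192·1 + 73/240·1 = 1/3 ✓
b·Ac: 11/192·4/11 + 73/240·35/73 = 1/6 ✓
b·c³: (-729/320)·(-1/729) + 11/192·(-1) + 73/240·1 = 1/4 ✓
b·(c∘Ac): 11/192·(-4/11) + 73/240·35/73 = 1/8 ✓
b·Ac²: 11/192·(-4/99) + 73/240·185/657 = 1/12 ✓
b·A²c: 73/240·10/73 = 1/24 ✓; 4 stages ⇒ order 4.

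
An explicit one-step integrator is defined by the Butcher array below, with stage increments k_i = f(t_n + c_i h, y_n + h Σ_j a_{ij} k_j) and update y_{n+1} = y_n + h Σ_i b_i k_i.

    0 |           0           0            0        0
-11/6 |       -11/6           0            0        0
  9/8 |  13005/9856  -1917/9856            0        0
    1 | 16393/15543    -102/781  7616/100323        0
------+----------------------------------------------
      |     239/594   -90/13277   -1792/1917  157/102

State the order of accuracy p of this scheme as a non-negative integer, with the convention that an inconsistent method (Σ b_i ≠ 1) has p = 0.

4

b = (239/594, -90/13277, -1792/1917, 157/102)
c = (0, -11/6, 9/8, 1)
Ac = (0, 0, 639/1792, 51/157)
Σ b_i: 239/594·1 + (-90/13277)·1 + (-1792/1917)·1 + 157/102·1 = 1 ✓
b·c: (-90/13277)·(-11/6) + (-1792/1917)·9/8 + 157/102·1 = 1/2 ✓
b·c²: (-90/13277)·121/36 + (-1792/1917)·81/64 + 157/102·1 = 1/3 ✓
b·Ac: (-1792/1917)·639/1792 + 157/102·51/157 = 1/6 ✓
b·c³: (-90/13277)·(-1331/216) + (-1792/1917)·729/512 + 157/102·1 = 1/4 ✓
b·(c∘Ac): (-1792/1917)·5751/14336 + 157/102·51/157 = 1/8 ✓
b·Ac²: (-1792/1917)·(-2343/3584) + 157/102·(-323/942) = 1/12 ✓
b·A²c: 157/102·17/628 = 1/24 ✓; 4 stages ⇒ order 4.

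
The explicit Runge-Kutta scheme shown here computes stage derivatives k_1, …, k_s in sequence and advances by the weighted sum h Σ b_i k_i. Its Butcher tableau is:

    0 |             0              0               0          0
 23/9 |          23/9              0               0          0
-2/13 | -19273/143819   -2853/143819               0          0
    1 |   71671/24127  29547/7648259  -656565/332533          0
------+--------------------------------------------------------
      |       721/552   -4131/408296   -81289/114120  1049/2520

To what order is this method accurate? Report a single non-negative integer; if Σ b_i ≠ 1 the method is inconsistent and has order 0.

4

b = (721/552, -4131/408296, -81289/114120, 1049/2520)
c = (0, 23/9, -2/13, 1)
Ac = (0, 0, -317/6253, 329/1049)
Σ b_i: 721/552·1 + (-4131/408296)·1 + (-81289/114120)·1 + 1049/2520·1 = 1 ✓
b·c: (-4131/408296)·23/9 + (-81289/114120)·(-2/13) + 1049/2520·1 = 1/2 ✓
b·c²: (-4131/408296)·529/81 + (-81289/114120)·4/169 + 1049/2520·1 = 1/3 ✓
b·Ac: (-81289/114120)·(-317/6253) + 1049/2520·329/1049 = 1/6 ✓
b·c³: (-4131/408296)·12167/729 + (-81289/114120)·(-8/2197) + 1049/2520·1 = 1/4 ✓
b·(c∘Ac): (-81289/114120)·634/81289 + 1049/2520·329/1049 = 1/8 ✓
b·Ac²: (-81289/114120)·(-7291/56277) + 1049/2520·(-203/9441) = 1/12 ✓
b·A²c: 1049/2520·105/1049 = 1/24 ✓; 4 stages ⇒ order 4.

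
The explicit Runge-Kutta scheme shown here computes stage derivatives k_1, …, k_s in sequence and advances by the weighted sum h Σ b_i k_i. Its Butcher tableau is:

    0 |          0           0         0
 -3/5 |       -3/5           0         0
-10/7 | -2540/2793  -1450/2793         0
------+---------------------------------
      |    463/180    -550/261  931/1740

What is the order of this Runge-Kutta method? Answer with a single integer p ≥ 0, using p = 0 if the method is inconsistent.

3

b = (463/180, -550/261, 931/1740)
c = (0, -3/5, -10/7)
Ac = (0, 0, 290/931)
Σ b_i: 463/180·1 + (-550/261)·1 + 931/1740·1 = 1 ✓
b·c: (-550/261)·(-3/5) + 931/1740·(-10/7) = 1/2 ✓
b·c²: (-550/261)·9/25 + 931/1740·100/49 = 1/3 ✓
b·Ac: 931/1740·290/931 = 1/6 ✓; 3 stages ⇒ order 3.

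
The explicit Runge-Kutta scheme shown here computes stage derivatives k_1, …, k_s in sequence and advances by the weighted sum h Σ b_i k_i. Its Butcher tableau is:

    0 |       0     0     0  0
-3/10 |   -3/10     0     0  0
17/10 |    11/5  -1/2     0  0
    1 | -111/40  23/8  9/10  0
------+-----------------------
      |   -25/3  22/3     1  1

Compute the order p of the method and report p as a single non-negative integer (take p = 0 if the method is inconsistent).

2

b = (-25/3, 22/3, 1, 1)
c = (0, -3/10, 17/10, 1)
Ac = (0, 0, 3/20, 267/400)
Σ b_i: (-25/3)·1 + 22/3·1 + 1·1 + 1·1 = 1 ✓
b·c: 22/3·(-3/10) + 1·17/10 + 1·1 = 1/2 ✓
b·c²: 22/3·9/100 + 1·289/100 + 1·1 = 91/20 ≠ 1/3 ⇒ order 2.
b·Ac: 1·3/20 + 1·267/400 = 327/400 ≠ 1/6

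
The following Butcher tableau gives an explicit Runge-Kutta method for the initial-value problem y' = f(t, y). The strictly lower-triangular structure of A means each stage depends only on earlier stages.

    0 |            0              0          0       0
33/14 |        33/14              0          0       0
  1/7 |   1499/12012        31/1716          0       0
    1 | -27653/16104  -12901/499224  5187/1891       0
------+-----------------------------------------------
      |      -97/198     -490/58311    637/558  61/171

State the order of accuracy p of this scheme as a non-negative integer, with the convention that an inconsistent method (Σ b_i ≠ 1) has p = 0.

4

b = (-97/198, -490/58311, 637/558, 61/171)
c = (0, 33/14, 1/7, 1)
Ac = (0, 0, 31/728, 323/976)
Σ b_i: (-97/198)·1 + (-490/58311)·1 + 637/558·1 + 61/171·1 = 1 ✓
b·c: (-490/58311)·33/14 + 637/558·1/7 + 61/171·1 = 1/2 ✓
b·c²: (-490/58311)·1089/196 + 637/558·1/49 + 61/171·1 = 1/3 ✓
b·Ac: 637/558·31/728 + 61/171·323/976 = 1/6 ✓
b·c³: (-490/58311)·35937/2744 + 637/558·1/343 + 61/171·1 = 1/4 ✓
b·(c∘Ac): 637/558·31/5096 + 61/171·323/976 = 1/8 ✓
b·Ac²: 637/558·1023/10192 + 61/171·(-171/1952) = 1/12 ✓
b·A²c: 61/171·57/488 = 1/24 ✓; 4 stages ⇒ order 4.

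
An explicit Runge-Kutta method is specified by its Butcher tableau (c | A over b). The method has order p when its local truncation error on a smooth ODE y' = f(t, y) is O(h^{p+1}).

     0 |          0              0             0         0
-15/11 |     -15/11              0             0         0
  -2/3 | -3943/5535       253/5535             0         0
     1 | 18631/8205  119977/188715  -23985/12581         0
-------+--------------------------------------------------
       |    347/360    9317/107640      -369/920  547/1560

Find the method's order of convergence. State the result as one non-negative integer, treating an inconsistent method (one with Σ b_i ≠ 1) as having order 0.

4

b = (347/360, 9317/107640, -369/920, 547/1560)
c = (0, -15/11, -2/3, 1)
Ac = (0, 0, -23/369, 221/547)
Σ b_i: 347/360·1 + 9317/107640·1 + (-369/920)·1 + 547/1560·1 = 1 ✓
b·c: 9317/107640·(-15/11) + (-369/920)·(-2/3) + 547/1560·1 = 1/2 ✓
b·c²: 9317/107640·225/121 + (-369/920)·4/9 + 547/1560·1 = 1/3 ✓
b·Ac: (-369/920)·(-23/369) + 547/1560·221/547 = 1/6 ✓
b·c³: 9317/107640·(-3375/1331) + (-369/920)·(-8/27) + 547/1560·1 = 1/4 ✓
b·(c∘Ac): (-369/920)·46/1107 + 547/1560·221/547 = 1/8 ✓
b·Ac²: (-369/920)·115/1353 + 547/1560·2015/6017 = 1/12 ✓
b·A²c: 547/1560·65/547 = 1/24 ✓; 4 stages ⇒ order 4.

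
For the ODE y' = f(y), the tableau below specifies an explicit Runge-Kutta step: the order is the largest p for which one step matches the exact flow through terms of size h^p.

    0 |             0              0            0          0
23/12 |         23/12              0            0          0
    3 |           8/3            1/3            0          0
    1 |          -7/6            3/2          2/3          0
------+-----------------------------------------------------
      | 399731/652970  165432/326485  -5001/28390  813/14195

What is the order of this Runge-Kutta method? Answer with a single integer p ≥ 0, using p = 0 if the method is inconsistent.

b = (399731/652970, 165432/326485, -5001/28390, 813/14195)
c = (0, 23/12, 3, 1)
Ac = (0, 0, 23/36, 39/8)
Σ b_i: 399731/652970·1 + 165432/326485·1 + (-5001/28390)·1 + 813/14195·1 = 1 ✓
b·c: 165432/326485·23/12 + (-5001/28390)·3 + 813/14195·1 = 1/2 ✓
b·c²: 165432/326485·529/144 + (-5001/28390)·9 + 813/14195·1 = 1/3 ✓
b·Ac: (-5001/28390)·23/36 + 813/14195·39/8 = 1/6 ✓
b·c³: 165432/326485·12167/1728 + (-5001/28390)·27 + 813/14195·1 = -1156039/1022040 ≠ 1/4 ⇒ order 3.
b·(c∘Ac): (-5001/28390)·23/12 + 813/14195·39/8 = -3317/56780 ≠ 1/8
b·Ac²: (-5001/28390)·529/432 + 813/14195·1105/96 = 453313/1022040 ≠ 1/12
b·A²c: 813/14195·23/54 = 6233/255510 ≠ 1/24

3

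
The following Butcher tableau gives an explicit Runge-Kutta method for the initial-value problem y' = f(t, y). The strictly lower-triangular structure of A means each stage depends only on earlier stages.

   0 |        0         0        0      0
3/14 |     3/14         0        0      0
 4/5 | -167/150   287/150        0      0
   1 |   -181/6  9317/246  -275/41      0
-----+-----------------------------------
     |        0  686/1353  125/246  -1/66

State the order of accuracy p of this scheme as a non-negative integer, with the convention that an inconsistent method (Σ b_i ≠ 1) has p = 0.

b = (0, 686/1353, 125/246, -1/66)
c = (0, 3/14, 4/5, 1)
Ac = (0, 0, 41/100, 11/4)
Σ b_i: 686/1353·1 + 125/246·1 + (-1/66)·1 = 1 ✓
b·c: 686/1353·3/14 + 125/246·4/5 + (-1/66)·1 = 1/2 ✓
b·c²: 686/1353·9/196 + 125/246·16/25 + (-1/66)·1 = 1/3 ✓
b·Ac: 125/246·41/100 + (-1/66)·11/4 = 1/6 ✓
b·c³: 686/1353·27/2744 + 125/246·64/125 + (-1/66)·1 = 1/4 ✓
b·(c∘Ac): 125/246·41/125 + (-1/66)·11/4 = 1/8 ✓
b·Ac²: 125/246·123/1400 + (-1/66)·(-143/56) = 1/12 ✓
b·A²c: (-1/66)·(-11/4) = 1/24 ✓; 4 stages ⇒ order 4.

4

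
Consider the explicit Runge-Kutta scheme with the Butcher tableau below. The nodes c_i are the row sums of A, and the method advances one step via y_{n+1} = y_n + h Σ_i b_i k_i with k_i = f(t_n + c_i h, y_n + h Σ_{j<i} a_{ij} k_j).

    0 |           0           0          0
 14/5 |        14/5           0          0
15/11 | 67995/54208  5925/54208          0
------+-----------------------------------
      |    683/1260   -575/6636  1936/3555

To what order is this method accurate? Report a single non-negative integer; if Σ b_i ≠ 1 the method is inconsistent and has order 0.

3

b = (683/1260, -575/6636, 1936/3555)
c = (0, 14/5, 15/11)
Ac = (0, 0, 1185/3872)
Σ b_i: 683/1260·1 + (-575/6636)·1 + 1936/3555·1 = 1 ✓
b·c: (-575/6636)·14/5 + 1936/3555·15/11 = 1/2 ✓
b·c²: (-575/6636)·196/25 + 1936/3555·225/121 = 1/3 ✓
b·Ac: 1936/3555·1185/3872 = 1/6 ✓; 3 stages ⇒ order 3.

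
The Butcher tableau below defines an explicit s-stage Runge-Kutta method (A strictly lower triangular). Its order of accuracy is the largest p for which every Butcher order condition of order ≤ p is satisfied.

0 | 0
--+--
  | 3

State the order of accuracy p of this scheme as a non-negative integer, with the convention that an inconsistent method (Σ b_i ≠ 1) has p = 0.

b = (3)
c = (0)
Σ b_i: 3·1 = 3 ≠ 1 ⇒ order 0.

0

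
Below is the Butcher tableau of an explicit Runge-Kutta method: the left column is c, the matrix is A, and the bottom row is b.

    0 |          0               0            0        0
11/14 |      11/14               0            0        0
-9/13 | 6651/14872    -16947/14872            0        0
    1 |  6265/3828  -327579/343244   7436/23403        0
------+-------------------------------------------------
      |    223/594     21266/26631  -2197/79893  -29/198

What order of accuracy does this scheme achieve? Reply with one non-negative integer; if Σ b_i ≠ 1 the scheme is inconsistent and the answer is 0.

b = (223/594, 21266/26631, -2197/79893, -29/198)
c = (0, 11/14, -9/13, 1)
Ac = (0, 0, -2421/2704, -225/232)
Σ b_i: 223/594·1 + 21266/26631·1 + (-2197/79893)·1 + (-29/198)·1 = 1 ✓
b·c: 21266/26631·11/14 + (-2197/79893)·(-9/13) + (-29/198)·1 = 1/2 ✓
b·c²: 21266/26631·121/196 + (-2197/79893)·81/169 + (-29/198)·1 = 1/3 ✓
b·Ac: (-2197/79893)·(-2421/2704) + (-29/198)·(-225/232) = 1/6 ✓
b·c³: 21266/26631·1331/2744 + (-2197/79893)·(-729/2197) + (-29/198)·1 = 1/4 ✓
b·(c∘Ac): (-2197/79893)·21789/35152 + (-29/198)·(-225/232) = 1/8 ✓
b·Ac²: (-2197/79893)·(-26631/37856) + (-29/198)·(-1419/3248) = 1/12 ✓
b·A²c: (-29/198)·(-33/116) = 1/24 ✓; 4 stages ⇒ order 4.

4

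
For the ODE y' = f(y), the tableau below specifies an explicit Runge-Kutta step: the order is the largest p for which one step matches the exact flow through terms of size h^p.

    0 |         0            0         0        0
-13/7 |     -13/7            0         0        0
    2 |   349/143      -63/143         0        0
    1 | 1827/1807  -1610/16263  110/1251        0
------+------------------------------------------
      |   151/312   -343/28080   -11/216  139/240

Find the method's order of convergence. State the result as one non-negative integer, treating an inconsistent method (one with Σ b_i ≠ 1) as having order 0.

4

b = (151/312, -343/28080, -11/216, 139/240)
c = (0, -13/7, 2, 1)
Ac = (0, 0, 9/11, 50/139)
Σ b_i: 151/312·1 + (-343/28080)·1 + (-11/216)·1 + 139/240·1 = 1 ✓
b·c: (-343/28080)·(-13/7) + (-11/216)·2 + 139/240·1 = 1/2 ✓
b·c²: (-343/28080)·169/49 + (-11/216)·4 + 139/240·1 = 1/3 ✓
b·Ac: (-11/216)·9/11 + 139/240·50/139 = 1/6 ✓
b·c³: (-343/28080)·(-2197/343) + (-11/216)·8 + 139/240·1 = 1/4 ✓
b·(c∘Ac): (-11/216)·18/11 + 139/240·50/139 = 1/8 ✓
b·Ac²: (-11/216)·(-117/77) + 139/240·10/973 = 1/12 ✓
b·A²c: 139/240·10/139 = 1/24 ✓; 4 stages ⇒ order 4.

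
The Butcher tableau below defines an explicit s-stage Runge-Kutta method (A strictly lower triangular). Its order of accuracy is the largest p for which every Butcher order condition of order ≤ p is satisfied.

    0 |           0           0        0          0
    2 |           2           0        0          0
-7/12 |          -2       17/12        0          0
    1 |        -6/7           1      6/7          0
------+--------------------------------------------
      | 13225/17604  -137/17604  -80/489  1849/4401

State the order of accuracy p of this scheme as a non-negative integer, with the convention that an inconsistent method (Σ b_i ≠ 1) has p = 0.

3

b = (13225/17604, -137/17604, -80/489, 1849/4401)
c = (0, 2, -7/12, 1)
Ac = (0, 0, 17/6, 3/2)
Σ b_i: 13225/17604·1 + (-137/17604)·1 + (-80/489)·1 + 1849/4401·1 = 1 ✓
b·c: (-137/17604)·2 + (-80/489)·(-7/12) + 1849/4401·1 = 1/2 ✓
b·c²: (-137/17604)·4 + (-80/489)·49/144 + 1849/4401·1 = 1/3 ✓
b·Ac: (-80/489)·17/6 + 1849/4401·3/2 = 1/6 ✓
b·c³: (-137/17604)·8 + (-80/489)·(-343/1728) + 1849/4401·1 = 20615/52812 ≠ 1/4 ⇒ order 3.
b·(c∘Ac): (-80/489)·(-119/72) + 1849/4401·3/2 = 7927/8802 ≠ 1/8
b·Ac²: (-80/489)·17/3 + 1849/4401·103/24 = 92527/105624 ≠ 1/12
b·A²c: 1849/4401·17/7 = 31433/30807 ≠ 1/24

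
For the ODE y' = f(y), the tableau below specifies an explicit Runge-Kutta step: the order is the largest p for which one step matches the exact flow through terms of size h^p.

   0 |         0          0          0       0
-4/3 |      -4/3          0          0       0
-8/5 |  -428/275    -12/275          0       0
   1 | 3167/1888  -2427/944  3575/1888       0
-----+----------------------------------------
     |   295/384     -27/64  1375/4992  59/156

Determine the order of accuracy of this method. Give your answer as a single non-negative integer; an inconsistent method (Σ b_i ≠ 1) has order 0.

4

b = (295/384, -27/64, 1375/4992, 59/156)
c = (0, -4/3, -8/5, 1)
Ac = (0, 0, 16/275, 47/118)
Σ b_i: 295/384·1 + (-27/64)·1 + 1375/4992·1 + 59/156·1 = 1 ✓
b·c: (-27/64)·(-4/3) + 1375/4992·(-8/5) + 59/156·1 = 1/2 ✓
b·c²: (-27/64)·16/9 + 1375/4992·64/25 + 59/156·1 = 1/3 ✓
b·Ac: 1375/4992·16/275 + 59/156·47/118 = 1/6 ✓
b·c³: (-27/64)·(-64/27) + 1375/4992·(-512/125) + 59/156·1 = 1/4 ✓
b·(c∘Ac): 1375/4992·(-128/1375) + 59/156·47/118 = 1/8 ✓
b·Ac²: 1375/4992·(-64/825) + 59/156·49/177 = 1/12 ✓
b·A²c: 59/156·13/118 = 1/24 ✓; 4 stages ⇒ order 4.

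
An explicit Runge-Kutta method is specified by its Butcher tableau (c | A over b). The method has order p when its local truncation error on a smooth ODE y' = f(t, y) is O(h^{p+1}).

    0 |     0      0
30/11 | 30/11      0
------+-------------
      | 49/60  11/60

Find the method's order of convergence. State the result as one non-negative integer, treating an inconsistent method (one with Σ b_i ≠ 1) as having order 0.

2

b = (49/60, 11/60)
c = (0, 30/11)
Σ b_i: 49/60·1 + 11/60·1 = 1 ✓
b·c: 11/60·30/11 = 1/2 ✓; 2 stages ⇒ order 2.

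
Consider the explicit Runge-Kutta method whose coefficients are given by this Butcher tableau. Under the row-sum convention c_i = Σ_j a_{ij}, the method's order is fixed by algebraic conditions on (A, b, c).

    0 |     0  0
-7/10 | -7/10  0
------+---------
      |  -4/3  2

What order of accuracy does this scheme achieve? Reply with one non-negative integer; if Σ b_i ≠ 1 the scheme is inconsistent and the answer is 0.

b = (-4/3, 2)
c = (0, -7/10)
Σ b_i: (-4/3)·1 + 2·1 = 2/3 ≠ 1 ⇒ order 0.

0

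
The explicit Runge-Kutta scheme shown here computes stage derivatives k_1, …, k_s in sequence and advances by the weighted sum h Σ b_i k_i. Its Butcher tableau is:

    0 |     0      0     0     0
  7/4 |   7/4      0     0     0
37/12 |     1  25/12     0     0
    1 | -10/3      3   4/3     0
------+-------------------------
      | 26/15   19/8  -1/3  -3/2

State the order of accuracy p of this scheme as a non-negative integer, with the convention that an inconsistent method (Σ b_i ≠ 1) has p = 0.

b = (26/15, 19/8, -1/3, -3/2)
c = (0, 7/4, 37/12, 1)
Ac = (0, 0, 175/48, 337/36)
Σ b_i: 26/15·1 + 19/8·1 + (-1/3)·1 + (-3/2)·1 = 91/40 ≠ 1 ⇒ order 0.

0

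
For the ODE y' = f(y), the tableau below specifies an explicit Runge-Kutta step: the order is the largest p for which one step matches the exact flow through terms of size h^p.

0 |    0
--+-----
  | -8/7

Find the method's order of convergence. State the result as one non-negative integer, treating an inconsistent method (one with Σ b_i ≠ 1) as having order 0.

b = (-8/7)
c = (0)
Σ b_i: (-8/7)·1 = -8/7 ≠ 1 ⇒ order 0.

0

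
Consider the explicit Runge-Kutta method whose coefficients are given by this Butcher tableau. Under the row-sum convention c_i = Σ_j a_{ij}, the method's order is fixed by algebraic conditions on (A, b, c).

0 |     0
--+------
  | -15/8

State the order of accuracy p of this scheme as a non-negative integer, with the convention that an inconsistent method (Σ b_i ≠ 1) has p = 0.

0

b = (-15/8)
c = (0)
Σ b_i: (-15/8)·1 = -15/8 ≠ 1 ⇒ order 0.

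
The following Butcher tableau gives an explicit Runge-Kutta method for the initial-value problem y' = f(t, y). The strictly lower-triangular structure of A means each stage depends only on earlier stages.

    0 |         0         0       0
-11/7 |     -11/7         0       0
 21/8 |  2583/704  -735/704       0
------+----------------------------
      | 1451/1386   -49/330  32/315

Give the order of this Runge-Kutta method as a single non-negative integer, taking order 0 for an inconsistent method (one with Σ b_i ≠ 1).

b = (1451/1386, -49/330, 32/315)
c = (0, -11/7, 21/8)
Ac = (0, 0, 105/64)
Σ b_i: 1451/1386·1 + (-49/330)·1 + 32/315·1 = 1 ✓
b·c: (-49/330)·(-11/7) + 32/315·21/8 = 1/2 ✓
b·c²: (-49/330)·121/49 + 32/315·441/64 = 1/3 ✓
b·Ac: 32/315·105/64 = 1/6 ✓; 3 stages ⇒ order 3.

3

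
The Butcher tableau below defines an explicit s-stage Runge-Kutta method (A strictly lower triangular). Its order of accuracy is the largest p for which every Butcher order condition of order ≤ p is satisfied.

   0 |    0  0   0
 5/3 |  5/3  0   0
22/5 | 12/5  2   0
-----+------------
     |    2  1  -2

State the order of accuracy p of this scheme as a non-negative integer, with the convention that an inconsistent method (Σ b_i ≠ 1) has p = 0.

1

b = (2, 1, -2)
c = (0, 5/3, 22/5)
Ac = (0, 0, 10/3)
Σ b_i: 2·1 + 1·1 + (-2)·1 = 1 ✓
b·c: 1·5/3 + (-2)·22/5 = -107/15 ≠ 1/2 ⇒ order 1.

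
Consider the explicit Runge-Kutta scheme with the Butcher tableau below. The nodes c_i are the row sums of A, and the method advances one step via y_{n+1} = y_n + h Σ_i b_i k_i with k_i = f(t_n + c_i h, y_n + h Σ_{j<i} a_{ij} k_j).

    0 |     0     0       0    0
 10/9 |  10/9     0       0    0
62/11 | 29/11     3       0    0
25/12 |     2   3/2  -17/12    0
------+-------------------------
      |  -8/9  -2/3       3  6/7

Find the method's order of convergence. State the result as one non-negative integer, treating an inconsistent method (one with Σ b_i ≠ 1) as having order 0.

0

b = (-8/9, -2/3, 3, 6/7)
c = (0, 10/9, 62/11, 25/12)
Ac = (0, 0, 10/3, -139/22)
Σ b_i: (-8/9)·1 + (-2/3)·1 + 3·1 + 6/7·1 = 145/63 ≠ 1 ⇒ order 0.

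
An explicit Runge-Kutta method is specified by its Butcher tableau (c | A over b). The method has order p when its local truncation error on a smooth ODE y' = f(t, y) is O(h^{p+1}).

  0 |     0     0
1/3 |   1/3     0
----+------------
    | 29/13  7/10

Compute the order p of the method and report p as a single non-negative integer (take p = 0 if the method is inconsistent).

0

b = (29/13, 7/10)
c = (0, 1/3)
Σ b_i: 29/13·1 + 7/10·1 = 381/130 ≠ 1 ⇒ order 0.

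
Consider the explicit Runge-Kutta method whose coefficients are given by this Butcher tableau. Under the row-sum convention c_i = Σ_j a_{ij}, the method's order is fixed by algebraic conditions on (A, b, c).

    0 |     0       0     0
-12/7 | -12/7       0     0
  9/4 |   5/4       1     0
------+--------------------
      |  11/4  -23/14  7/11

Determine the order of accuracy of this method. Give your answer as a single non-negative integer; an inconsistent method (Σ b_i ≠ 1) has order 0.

b = (11/4, -23/14, 7/11)
c = (0, -12/7, 9/4)
Ac = (0, 0, -12/7)
Σ b_i: 11/4·1 + (-23/14)·1 + 7/11·1 = 537/308 ≠ 1 ⇒ order 0.

0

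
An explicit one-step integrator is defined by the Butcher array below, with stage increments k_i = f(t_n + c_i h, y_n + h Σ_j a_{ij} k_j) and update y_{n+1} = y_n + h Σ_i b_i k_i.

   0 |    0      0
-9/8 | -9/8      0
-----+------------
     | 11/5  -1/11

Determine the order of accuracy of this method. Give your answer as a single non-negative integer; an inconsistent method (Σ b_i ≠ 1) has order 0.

b = (11/5, -1/11)
c = (0, -9/8)
Σ b_i: 11/5·1 + (-1/11)·1 = 116/55 ≠ 1 ⇒ order 0.

0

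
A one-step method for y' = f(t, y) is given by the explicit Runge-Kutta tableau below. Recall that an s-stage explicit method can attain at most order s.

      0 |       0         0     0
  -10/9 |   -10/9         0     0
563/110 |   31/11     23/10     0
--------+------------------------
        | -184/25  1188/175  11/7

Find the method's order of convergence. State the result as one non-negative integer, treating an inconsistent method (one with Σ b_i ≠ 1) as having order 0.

b = (-184/25, 1188/175, 11/7)
c = (0, -10/9, 563/110)
Ac = (0, 0, -23/9)
Σ b_i: (-184/25)·1 + 1188/175·1 + 11/7·1 = 1 ✓
b·c: 1188/175·(-10/9) + 11/7·563/110 = 1/2 ✓
b·c²: 1188/175·100/81 + 11/7·316969/12100 = 163501/3300 ≠ 1/3 ⇒ order 2.
b·Ac: 11/7·(-23/9) = -253/63 ≠ 1/6

2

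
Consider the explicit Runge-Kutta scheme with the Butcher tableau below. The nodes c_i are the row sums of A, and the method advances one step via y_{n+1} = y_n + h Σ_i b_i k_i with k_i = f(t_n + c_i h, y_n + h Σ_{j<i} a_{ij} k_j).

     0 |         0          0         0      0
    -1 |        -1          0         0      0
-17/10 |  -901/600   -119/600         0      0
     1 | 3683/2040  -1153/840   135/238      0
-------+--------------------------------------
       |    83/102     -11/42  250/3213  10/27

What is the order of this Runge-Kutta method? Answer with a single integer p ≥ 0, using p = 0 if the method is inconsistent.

b = (83/102, -11/42, 250/3213, 10/27)
c = (0, -1, -17/10, 1)
Ac = (0, 0, 119/600, 49/120)
Σ b_i: 83/102·1 + (-11/42)·1 + 250/3213·1 + 10/27·1 = 1 ✓
b·c: (-11/42)·(-1) + 250/3213·(-17/10) + 10/27·1 = 1/2 ✓
b·c²: (-11/42)·1 + 250/3213·289/100 + 10/27·1 = 1/3 ✓
b·Ac: 250/3213·119/600 + 10/27·49/120 = 1/6 ✓
b·c³: (-11/42)·(-1) + 250/3213·(-4913/1000) + 10/27·1 = 1/4 ✓
b·(c∘Ac): 250/3213·(-2023/6000) + 10/27·49/120 = 1/8 ✓
b·Ac²: 250/3213·(-119/600) + 10/27·4/15 = 1/12 ✓
b·A²c: 10/27·9/80 = 1/24 ✓; 4 stages ⇒ order 4.

4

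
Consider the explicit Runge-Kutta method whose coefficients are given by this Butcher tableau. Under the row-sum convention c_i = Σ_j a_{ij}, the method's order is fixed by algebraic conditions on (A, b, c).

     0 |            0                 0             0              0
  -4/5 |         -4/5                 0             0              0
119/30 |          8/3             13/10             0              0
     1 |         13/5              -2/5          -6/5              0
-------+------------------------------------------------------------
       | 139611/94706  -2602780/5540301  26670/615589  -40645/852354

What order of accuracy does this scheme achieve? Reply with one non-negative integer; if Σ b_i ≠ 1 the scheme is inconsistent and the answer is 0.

3

b = (139611/94706, -2602780/5540301, 26670/615589, -40645/852354)
c = (0, -4/5, 119/30, 1)
Ac = (0, 0, -26/25, -111/25)
Σ b_i: 139611/94706·1 + (-2602780/5540301)·1 + 26670/615589·1 + (-40645/852354)·1 = 1 ✓
b·c: (-2602780/5540301)·(-4/5) + 26670/615589·119/30 + (-40645/852354)·1 = 1/2 ✓
b·c²: (-2602780/5540301)·16/25 + 26670/615589·14161/900 + (-40645/852354)·1 = 1/3 ✓
b·Ac: 26670/615589·(-26/25) + (-40645/852354)·(-111/25) = 1/6 ✓
b·c³: (-2602780/5540301)·(-64/125) + 26670/615589·1685159/27000 + (-40645/852354)·1 = 123457649/42617700 ≠ 1/4 ⇒ order 3.
b·(c∘Ac): 26670/615589·(-1547/375) + (-40645/852354)·(-111/25) = 234373/7102950 ≠ 1/8
b·Ac²: 26670/615589·104/125 + (-40645/852354)·(-14353/750) = 121284113/127853100 ≠ 1/12
b·A²c: (-40645/852354)·156/125 = -211354/3551475 ≠ 1/24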